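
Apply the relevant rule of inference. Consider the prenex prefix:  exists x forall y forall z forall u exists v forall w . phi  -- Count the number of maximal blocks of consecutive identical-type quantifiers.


Quantifier-type sequence: E A A A E A  (A=forall, E=exists)
Group into maximal same-type runs:
  Ex1 | Ax3 | Ex1 | Ax1
Number of blocks = 4

4


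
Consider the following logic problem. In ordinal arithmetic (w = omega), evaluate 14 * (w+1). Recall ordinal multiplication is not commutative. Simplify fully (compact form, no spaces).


Compute 14 * (w+1).
Ordinal * is associative and left-distributive over +, but NOT commutative; for finite n>1, n*w = w but w*n stays w*n.
By left-distributivity: 14 * (w+1) = 14*w + 14*1 = w + 14 = w+14.
Result = w+14

w+14


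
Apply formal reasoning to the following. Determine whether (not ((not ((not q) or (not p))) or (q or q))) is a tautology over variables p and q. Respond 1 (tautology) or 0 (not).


Check all 4 assignments:
p=0, q=0: 1
p=0, q=1: 0
p=1, q=0: 1
p=1, q=1: 0
Satisfying count = 2/4.
Tautology iff count = 4: no.

0


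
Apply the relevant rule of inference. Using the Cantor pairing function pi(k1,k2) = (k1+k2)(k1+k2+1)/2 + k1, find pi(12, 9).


k1 + k2 = 21
(k1+k2)(k1+k2+1)/2 = 21 * 22 / 2 = 231
pi = 231 + 12 = 243

243


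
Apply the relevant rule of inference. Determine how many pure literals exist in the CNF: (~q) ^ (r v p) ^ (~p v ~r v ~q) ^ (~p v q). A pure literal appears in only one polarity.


Check each variable for pure literal status:
p: mixed (not pure)
q: mixed (not pure)
r: mixed (not pure)
Pure literal count = 0

0


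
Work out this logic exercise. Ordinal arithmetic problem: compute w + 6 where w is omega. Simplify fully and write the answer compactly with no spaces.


Compute w + 6.
Ordinal + is associative but NOT commutative; for finite n>0, n + w = w but w + n stays w+n.
w + 6 is already in normal form (a successor ordinal beyond w).
Result = w+6

w+6


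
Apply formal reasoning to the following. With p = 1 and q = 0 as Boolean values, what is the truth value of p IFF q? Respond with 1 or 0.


p = 1, q = 0
Operation: p IFF q
Evaluate: 1 IFF 0 = 0

0


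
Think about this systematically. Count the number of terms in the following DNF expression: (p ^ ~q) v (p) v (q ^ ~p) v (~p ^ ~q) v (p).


A DNF formula is a disjunction of terms (conjunctions).
Terms are separated by v.
Counting the disjuncts: 5 terms.

5


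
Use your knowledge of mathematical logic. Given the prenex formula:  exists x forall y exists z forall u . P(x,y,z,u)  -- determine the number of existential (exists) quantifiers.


Quantifier prefix: exists x forall y exists z forall u
Mark each quantifier type:
  E U E U
Universal count = 2, Existential count = 2
Asked for existential (exists) quantifiers: 2

2


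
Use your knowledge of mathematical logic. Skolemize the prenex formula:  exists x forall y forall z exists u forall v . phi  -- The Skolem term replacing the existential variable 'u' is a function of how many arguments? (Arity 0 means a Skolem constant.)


Quantifier prefix: exists x forall y forall z exists u forall v
'u' is existentially quantified at position 4.
Universal variables preceding it: y, z
Skolem function arity = 2

2


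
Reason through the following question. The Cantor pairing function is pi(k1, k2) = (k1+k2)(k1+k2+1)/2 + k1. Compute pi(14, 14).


k1 + k2 = 28
(k1+k2)(k1+k2+1)/2 = 28 * 29 / 2 = 406
pi = 406 + 14 = 420

420


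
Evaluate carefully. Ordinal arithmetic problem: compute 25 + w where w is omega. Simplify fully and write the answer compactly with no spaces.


Compute 25 + w.
Ordinal + is associative but NOT commutative; for finite n>0, n + w = w but w + n stays w+n.
Any finite left addend is absorbed by w on the right: 25 + w = w.
Result = w

w


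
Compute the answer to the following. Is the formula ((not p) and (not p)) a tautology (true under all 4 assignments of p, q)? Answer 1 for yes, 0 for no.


Check all 4 assignments:
p=0, q=0: 1
p=0, q=1: 1
p=1, q=0: 0
p=1, q=1: 0
Satisfying count = 2/4.
Tautology iff count = 4: no.

0


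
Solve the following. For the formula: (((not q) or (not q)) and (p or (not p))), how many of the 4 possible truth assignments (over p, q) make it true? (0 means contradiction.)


Check all 4 assignments:
p=0, q=0: 1
p=0, q=1: 0
p=1, q=0: 1
p=1, q=1: 0
Count of True = 2

2


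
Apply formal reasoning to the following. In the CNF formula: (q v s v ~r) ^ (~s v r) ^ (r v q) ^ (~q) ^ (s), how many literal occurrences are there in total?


Counting literals in each clause:
Clause 1: 3 literal(s)
Clause 2: 2 literal(s)
Clause 3: 2 literal(s)
Clause 4: 1 literal(s)
Clause 5: 1 literal(s)
Total = 9

9


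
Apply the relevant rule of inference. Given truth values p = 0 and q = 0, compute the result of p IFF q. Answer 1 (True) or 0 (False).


p = 0, q = 0
Operation: p IFF q
Evaluate: 0 IFF 0 = 1

1


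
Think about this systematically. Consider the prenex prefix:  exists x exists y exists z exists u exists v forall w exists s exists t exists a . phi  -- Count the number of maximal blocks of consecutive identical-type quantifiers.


Quantifier-type sequence: E E E E E A E E E  (A=forall, E=exists)
Group into maximal same-type runs:
  Ex5 | Ax1 | Ex3
Number of blocks = 3

3


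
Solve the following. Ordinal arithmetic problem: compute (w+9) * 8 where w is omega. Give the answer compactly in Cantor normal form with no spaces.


Compute (w+9) * 8.
Ordinal * is associative and left-distributive over +, but NOT commutative; for finite n>1, n*w = w but w*n stays w*n.
(w+9) * 8 = (w+9) repeated 8 times. Each intermediate +9 is absorbed by the following w; only the last survives: w*8+9.
Result = w*8+9

w*8+9


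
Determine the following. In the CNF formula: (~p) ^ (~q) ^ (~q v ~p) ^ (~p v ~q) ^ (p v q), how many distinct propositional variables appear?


Identify each variable that appears in the formula.
Variables found: p, q
Count = 2

2


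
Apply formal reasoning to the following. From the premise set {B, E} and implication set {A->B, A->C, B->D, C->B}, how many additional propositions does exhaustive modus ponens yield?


Initial facts: {B, E}
Apply modus ponens to closure:
  B and B->D  =>  D
Final known: {B, D, E}
New propositions: {D}
Count = 1

1


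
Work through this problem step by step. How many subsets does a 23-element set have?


The power set of a set with n elements has 2^n elements.
|P(S)| = 2^23 = 8388608

8388608


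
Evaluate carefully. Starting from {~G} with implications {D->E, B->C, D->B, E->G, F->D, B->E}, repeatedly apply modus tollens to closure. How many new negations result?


Initial negated facts: {~G}
Apply modus tollens to closure:
  ~G and E->G  =>  ~E
  ~E and B->E  =>  ~B
  ~E and D->E  =>  ~D
  ~D and F->D  =>  ~F
Final negated: {~B, ~D, ~E, ~F, ~G}
New negations: {~B, ~D, ~E, ~F}
Count = 4

4


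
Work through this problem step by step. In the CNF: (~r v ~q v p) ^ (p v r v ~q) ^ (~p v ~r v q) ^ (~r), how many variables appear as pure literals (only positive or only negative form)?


Check each variable for pure literal status:
p: mixed (not pure)
q: mixed (not pure)
r: mixed (not pure)
Pure literal count = 0

0


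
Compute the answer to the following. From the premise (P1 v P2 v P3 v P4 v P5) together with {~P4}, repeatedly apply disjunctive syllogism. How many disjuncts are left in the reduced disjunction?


Original disjuncts (5): P1, P2, P3, P4, P5
Negated (eliminate): ~P4
Remaining disjuncts: P1, P2, P3, P5
Count = 5 - 1 = 4

4


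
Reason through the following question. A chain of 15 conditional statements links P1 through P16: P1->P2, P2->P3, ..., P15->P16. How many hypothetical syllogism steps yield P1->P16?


With 15 implications in a chain connecting 16 propositions:
P1->P2, P2->P3, ..., P15->P16
Steps needed = (number of implications) - 1 = 15 - 1 = 14

14


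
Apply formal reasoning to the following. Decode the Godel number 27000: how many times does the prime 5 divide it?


Factorize 27000 by dividing by 5 repeatedly.
Division steps: 5 divides 27000 exactly 3 time(s).
Exponent of 5 = 3

3


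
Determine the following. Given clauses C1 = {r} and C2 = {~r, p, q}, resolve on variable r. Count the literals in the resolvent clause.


Remove r from C1 and ~r from C2.
C1 remainder: {}
C2 remainder: {p, q}
Union (resolvent): {p, q}
Resolvent has 2 literal(s).

2


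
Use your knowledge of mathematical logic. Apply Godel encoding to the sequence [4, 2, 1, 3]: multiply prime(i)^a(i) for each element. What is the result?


Encode each element as an exponent of the corresponding prime:
  2^4 = 16
  3^2 = 9
  5^1 = 5
  7^3 = 343
Product = 16 * 9 * 5 * 343 = 246960

246960


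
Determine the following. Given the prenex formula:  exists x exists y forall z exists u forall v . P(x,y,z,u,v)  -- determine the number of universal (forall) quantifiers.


Quantifier prefix: exists x exists y forall z exists u forall v
Mark each quantifier type:
  E E U E U
Universal count = 2, Existential count = 3
Asked for universal (forall) quantifiers: 2

2


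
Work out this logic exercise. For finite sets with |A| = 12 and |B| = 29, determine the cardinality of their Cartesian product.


The Cartesian product A x B contains all ordered pairs (a, b).
|A x B| = |A| * |B| = 12 * 29 = 348

348


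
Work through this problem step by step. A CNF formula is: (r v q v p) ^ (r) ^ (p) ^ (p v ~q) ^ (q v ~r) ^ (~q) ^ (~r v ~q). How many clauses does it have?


A CNF formula is a conjunction of clauses.
Clauses are separated by ^.
Counting the conjuncts: 7 clauses.

7


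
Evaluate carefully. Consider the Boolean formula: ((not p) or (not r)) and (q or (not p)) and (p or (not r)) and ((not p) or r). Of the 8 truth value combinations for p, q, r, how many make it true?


Evaluate all 8 assignments for p, q, r:
p=0, q=0, r=0: 1
p=0, q=0, r=1: 0
p=0, q=1, r=0: 1
p=0, q=1, r=1: 0
p=1, q=0, r=0: 0
p=1, q=0, r=1: 0
p=1, q=1, r=0: 0
p=1, q=1, r=1: 0
Satisfying count = 2

2


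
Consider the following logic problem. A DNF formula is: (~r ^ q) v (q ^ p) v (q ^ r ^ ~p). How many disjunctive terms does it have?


A DNF formula is a disjunction of terms (conjunctions).
Terms are separated by v.
Counting the disjuncts: 3 terms.

3


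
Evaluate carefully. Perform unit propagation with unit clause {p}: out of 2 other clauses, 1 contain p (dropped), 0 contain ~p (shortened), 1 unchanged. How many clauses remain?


Satisfied (removed): 1
Shortened (remain): 0
Unchanged (remain): 1
Remaining = 0 + 1 = 1

1


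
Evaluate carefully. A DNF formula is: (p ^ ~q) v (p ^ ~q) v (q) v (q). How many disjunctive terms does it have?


A DNF formula is a disjunction of terms (conjunctions).
Terms are separated by v.
Counting the disjuncts: 4 terms.

4


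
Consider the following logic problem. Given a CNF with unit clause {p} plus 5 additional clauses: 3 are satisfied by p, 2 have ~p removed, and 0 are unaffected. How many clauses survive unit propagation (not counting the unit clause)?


Satisfied (removed): 3
Shortened (remain): 2
Unchanged (remain): 0
Remaining = 2 + 0 = 2

2


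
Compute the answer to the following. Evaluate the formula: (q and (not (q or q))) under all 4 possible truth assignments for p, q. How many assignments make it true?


Check all 4 assignments:
p=0, q=0: 0
p=0, q=1: 0
p=1, q=0: 0
p=1, q=1: 0
Count of True = 0

0


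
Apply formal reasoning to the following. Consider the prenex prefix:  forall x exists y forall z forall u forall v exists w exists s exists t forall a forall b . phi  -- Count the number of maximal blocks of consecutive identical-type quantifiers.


Quantifier-type sequence: A E A A A E E E A A  (A=forall, E=exists)
Group into maximal same-type runs:
  Ax1 | Ex1 | Ax3 | Ex3 | Ax2
Number of blocks = 5

5


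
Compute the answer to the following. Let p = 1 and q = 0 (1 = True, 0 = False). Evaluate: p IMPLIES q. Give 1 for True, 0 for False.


p = 1, q = 0
Operation: p IMPLIES q
Evaluate: 1 IMPLIES 0 = 0

0


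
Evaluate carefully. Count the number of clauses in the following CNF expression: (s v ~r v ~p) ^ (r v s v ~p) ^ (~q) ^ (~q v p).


A CNF formula is a conjunction of clauses.
Clauses are separated by ^.
Counting the conjuncts: 4 clauses.

4


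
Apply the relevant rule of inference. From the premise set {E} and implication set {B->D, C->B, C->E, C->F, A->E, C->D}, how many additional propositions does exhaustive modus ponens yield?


Initial facts: {E}
Apply modus ponens to closure:
  (no implication fires)
Final known: {E}
New propositions: {(none)}
Count = 0

0


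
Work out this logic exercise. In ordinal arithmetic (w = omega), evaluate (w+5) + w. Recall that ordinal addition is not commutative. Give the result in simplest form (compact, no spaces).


Compute (w+5) + w.
Ordinal + is associative but NOT commutative; for finite n>0, n + w = w but w + n stays w+n.
(w+5) + w = w + (5+w) = w + w = w*2 (the finite tail 5 is absorbed by the right w).
Result = w*2

w*2


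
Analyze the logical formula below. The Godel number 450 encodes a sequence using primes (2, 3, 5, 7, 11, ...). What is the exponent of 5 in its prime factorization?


Factorize 450 by dividing by 5 repeatedly.
Division steps: 5 divides 450 exactly 2 time(s).
Exponent of 5 = 2

2


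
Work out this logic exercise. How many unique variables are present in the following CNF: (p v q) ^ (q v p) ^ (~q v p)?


Identify each variable that appears in the formula.
Variables found: p, q
Count = 2

2


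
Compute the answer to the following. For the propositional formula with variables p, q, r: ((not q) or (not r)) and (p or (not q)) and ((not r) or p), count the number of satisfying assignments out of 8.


Evaluate all 8 assignments for p, q, r:
p=0, q=0, r=0: 1
p=0, q=0, r=1: 0
p=0, q=1, r=0: 0
p=0, q=1, r=1: 0
p=1, q=0, r=0: 1
p=1, q=0, r=1: 1
p=1, q=1, r=0: 1
p=1, q=1, r=1: 0
Satisfying count = 4

4


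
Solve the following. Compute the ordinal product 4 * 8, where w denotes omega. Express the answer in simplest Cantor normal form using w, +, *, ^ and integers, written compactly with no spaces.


Compute 4 * 8.
Ordinal * is associative and left-distributive over +, but NOT commutative; for finite n>1, n*w = w but w*n stays w*n.
Both finite; ordinal * agrees with natural *: 4 * 8 = 32.
Result = 32

32


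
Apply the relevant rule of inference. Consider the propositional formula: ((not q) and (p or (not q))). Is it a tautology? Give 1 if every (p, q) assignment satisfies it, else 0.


Check all 4 assignments:
p=0, q=0: 1
p=0, q=1: 0
p=1, q=0: 1
p=1, q=1: 0
Satisfying count = 2/4.
Tautology iff count = 4: no.

0


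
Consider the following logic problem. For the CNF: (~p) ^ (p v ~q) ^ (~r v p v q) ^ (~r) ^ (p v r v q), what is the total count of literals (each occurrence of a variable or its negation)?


Counting literals in each clause:
Clause 1: 1 literal(s)
Clause 2: 2 literal(s)
Clause 3: 3 literal(s)
Clause 4: 1 literal(s)
Clause 5: 3 literal(s)
Total = 10

10


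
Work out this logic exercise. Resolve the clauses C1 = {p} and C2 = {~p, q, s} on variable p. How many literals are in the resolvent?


Remove p from C1 and ~p from C2.
C1 remainder: {}
C2 remainder: {q, s}
Union (resolvent): {q, s}
Resolvent has 2 literal(s).

2


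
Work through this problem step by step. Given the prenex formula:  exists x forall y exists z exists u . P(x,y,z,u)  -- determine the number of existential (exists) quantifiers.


Quantifier prefix: exists x forall y exists z exists u
Mark each quantifier type:
  E U E E
Universal count = 1, Existential count = 3
Asked for existential (exists) quantifiers: 3

3


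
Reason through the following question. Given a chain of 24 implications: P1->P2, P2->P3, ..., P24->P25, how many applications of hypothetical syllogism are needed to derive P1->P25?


With 24 implications in a chain connecting 25 propositions:
P1->P2, P2->P3, ..., P24->P25
Steps needed = (number of implications) - 1 = 24 - 1 = 23

23


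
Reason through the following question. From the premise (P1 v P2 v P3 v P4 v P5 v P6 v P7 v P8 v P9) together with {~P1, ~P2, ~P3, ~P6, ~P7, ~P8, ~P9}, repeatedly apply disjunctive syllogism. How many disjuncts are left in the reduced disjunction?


Original disjuncts (9): P1, P2, P3, P4, P5, P6, P7, P8, P9
Negated (eliminate): ~P1, ~P2, ~P3, ~P6, ~P7, ~P8, ~P9
Remaining disjuncts: P4, P5
Count = 9 - 7 = 2

2


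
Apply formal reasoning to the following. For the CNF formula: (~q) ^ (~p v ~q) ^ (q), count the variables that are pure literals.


Check each variable for pure literal status:
p: pure negative
q: mixed (not pure)
r: absent (not pure)
Pure literal count = 1

1


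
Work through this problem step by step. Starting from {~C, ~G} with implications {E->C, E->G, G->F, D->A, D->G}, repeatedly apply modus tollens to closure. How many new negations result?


Initial negated facts: {~C, ~G}
Apply modus tollens to closure:
  ~C and E->C  =>  ~E
  ~G and D->G  =>  ~D
Final negated: {~C, ~D, ~E, ~G}
New negations: {~D, ~E}
Count = 2

2


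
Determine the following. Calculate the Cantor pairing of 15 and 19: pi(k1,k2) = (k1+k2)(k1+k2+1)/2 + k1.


k1 + k2 = 34
(k1+k2)(k1+k2+1)/2 = 34 * 35 / 2 = 595
pi = 595 + 15 = 610

610


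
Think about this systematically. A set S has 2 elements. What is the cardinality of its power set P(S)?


The power set of a set with n elements has 2^n elements.
|P(S)| = 2^2 = 4

4


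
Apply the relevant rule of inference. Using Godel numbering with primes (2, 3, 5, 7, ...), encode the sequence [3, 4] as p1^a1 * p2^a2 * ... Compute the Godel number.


Encode each element as an exponent of the corresponding prime:
  2^3 = 8
  3^4 = 81
Product = 8 * 81 = 648

648


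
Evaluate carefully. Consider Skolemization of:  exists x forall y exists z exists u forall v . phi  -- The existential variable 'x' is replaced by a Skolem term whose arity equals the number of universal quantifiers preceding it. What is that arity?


Quantifier prefix: exists x forall y exists z exists u forall v
'x' is existentially quantified at position 1.
No universal quantifiers precede it.
Skolem function arity = 0 (a Skolem constant)

0


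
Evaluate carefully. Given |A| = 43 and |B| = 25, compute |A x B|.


The Cartesian product A x B contains all ordered pairs (a, b).
|A x B| = |A| * |B| = 43 * 25 = 1075

1075


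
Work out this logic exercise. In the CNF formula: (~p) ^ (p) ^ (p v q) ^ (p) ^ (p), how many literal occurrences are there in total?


Counting literals in each clause:
Clause 1: 1 literal(s)
Clause 2: 1 literal(s)
Clause 3: 2 literal(s)
Clause 4: 1 literal(s)
Clause 5: 1 literal(s)
Total = 6

6


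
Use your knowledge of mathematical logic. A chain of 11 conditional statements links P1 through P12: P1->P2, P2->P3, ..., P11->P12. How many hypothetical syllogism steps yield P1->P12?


With 11 implications in a chain connecting 12 propositions:
P1->P2, P2->P3, ..., P11->P12
Steps needed = (number of implications) - 1 = 11 - 1 = 10

10


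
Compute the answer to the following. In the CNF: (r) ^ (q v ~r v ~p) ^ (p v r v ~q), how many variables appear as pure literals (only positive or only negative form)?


Check each variable for pure literal status:
p: mixed (not pure)
q: mixed (not pure)
r: mixed (not pure)
Pure literal count = 0

0


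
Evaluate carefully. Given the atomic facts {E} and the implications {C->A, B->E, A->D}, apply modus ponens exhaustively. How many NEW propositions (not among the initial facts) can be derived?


Initial facts: {E}
Apply modus ponens to closure:
  (no implication fires)
Final known: {E}
New propositions: {(none)}
Count = 0

0


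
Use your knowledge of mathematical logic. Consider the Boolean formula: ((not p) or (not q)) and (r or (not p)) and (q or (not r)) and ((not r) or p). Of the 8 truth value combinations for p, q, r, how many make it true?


Evaluate all 8 assignments for p, q, r:
p=0, q=0, r=0: 1
p=0, q=0, r=1: 0
p=0, q=1, r=0: 1
p=0, q=1, r=1: 0
p=1, q=0, r=0: 0
p=1, q=0, r=1: 0
p=1, q=1, r=0: 0
p=1, q=1, r=1: 0
Satisfying count = 2

2


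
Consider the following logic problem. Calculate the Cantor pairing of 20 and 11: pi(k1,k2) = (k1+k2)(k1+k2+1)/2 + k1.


k1 + k2 = 31
(k1+k2)(k1+k2+1)/2 = 31 * 32 / 2 = 496
pi = 496 + 20 = 516

516


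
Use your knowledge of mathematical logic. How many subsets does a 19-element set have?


The power set of a set with n elements has 2^n elements.
|P(S)| = 2^19 = 524288

524288


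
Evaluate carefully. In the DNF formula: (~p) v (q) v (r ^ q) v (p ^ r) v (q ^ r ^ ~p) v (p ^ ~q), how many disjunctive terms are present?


A DNF formula is a disjunction of terms (conjunctions).
Terms are separated by v.
Counting the disjuncts: 6 terms.

6


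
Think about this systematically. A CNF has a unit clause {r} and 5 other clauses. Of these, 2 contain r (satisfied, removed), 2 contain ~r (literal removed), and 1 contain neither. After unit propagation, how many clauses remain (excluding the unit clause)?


Satisfied (removed): 2
Shortened (remain): 2
Unchanged (remain): 1
Remaining = 2 + 1 = 3

3


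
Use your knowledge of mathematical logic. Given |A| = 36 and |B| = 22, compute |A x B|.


The Cartesian product A x B contains all ordered pairs (a, b).
|A x B| = |A| * |B| = 36 * 22 = 792

792


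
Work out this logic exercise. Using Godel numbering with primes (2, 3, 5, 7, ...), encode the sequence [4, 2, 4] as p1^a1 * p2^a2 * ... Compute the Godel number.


Encode each element as an exponent of the corresponding prime:
  2^4 = 16
  3^2 = 9
  5^4 = 625
Product = 16 * 9 * 625 = 90000

90000


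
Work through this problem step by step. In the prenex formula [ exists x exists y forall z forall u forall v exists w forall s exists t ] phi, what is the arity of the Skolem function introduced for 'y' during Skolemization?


Quantifier prefix: exists x exists y forall z forall u forall v exists w forall s exists t
'y' is existentially quantified at position 2.
No universal quantifiers precede it.
Skolem function arity = 0 (a Skolem constant)

0


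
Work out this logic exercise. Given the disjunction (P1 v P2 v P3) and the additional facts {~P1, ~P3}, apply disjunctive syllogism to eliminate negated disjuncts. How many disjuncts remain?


Original disjuncts (3): P1, P2, P3
Negated (eliminate): ~P1, ~P3
Remaining disjuncts: P2
Count = 3 - 2 = 1

1


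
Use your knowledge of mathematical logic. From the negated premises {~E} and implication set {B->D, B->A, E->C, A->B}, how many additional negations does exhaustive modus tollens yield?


Initial negated facts: {~E}
Apply modus tollens to closure:
  (no implication fires)
Final negated: {~E}
New negations: {(none)}
Count = 0

0


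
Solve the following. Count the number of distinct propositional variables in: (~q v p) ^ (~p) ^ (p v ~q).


Identify each variable that appears in the formula.
Variables found: p, q
Count = 2

2


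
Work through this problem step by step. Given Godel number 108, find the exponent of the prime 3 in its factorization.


Factorize 108 by dividing by 3 repeatedly.
Division steps: 3 divides 108 exactly 3 time(s).
Exponent of 3 = 3

3


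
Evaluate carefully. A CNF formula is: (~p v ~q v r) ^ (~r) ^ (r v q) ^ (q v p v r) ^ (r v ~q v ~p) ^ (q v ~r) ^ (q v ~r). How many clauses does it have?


A CNF formula is a conjunction of clauses.
Clauses are separated by ^.
Counting the conjuncts: 7 clauses.

7


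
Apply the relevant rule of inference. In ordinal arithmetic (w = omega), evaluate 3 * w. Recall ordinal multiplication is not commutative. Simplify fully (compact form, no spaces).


Compute 3 * w.
Ordinal * is associative and left-distributive over +, but NOT commutative; for finite n>1, n*w = w but w*n stays w*n.
For finite n>0, n * w = sup{n*k : k<w} = w. So 3 * w = w.
Result = w

w


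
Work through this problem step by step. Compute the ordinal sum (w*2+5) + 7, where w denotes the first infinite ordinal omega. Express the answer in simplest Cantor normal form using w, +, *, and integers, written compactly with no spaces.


Compute (w*2+5) + 7.
Ordinal + is associative but NOT commutative; for finite n>0, n + w = w but w + n stays w+n.
By associativity: (w*2+5) + 7 = w*2 + (5+7) = w*2+12.
Result = w*2+12

w*2+12


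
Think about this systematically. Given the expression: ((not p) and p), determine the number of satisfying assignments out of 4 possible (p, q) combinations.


Check all 4 assignments:
p=0, q=0: 0
p=0, q=1: 0
p=1, q=0: 0
p=1, q=1: 0
Count of True = 0

0


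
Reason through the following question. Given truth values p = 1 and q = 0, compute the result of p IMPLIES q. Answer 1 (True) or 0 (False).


p = 1, q = 0
Operation: p IMPLIES q
Evaluate: 1 IMPLIES 0 = 0

0


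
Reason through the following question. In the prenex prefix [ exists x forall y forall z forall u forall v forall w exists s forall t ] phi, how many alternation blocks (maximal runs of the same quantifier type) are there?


Quantifier-type sequence: E A A A A A E A  (A=forall, E=exists)
Group into maximal same-type runs:
  Ex1 | Ax5 | Ex1 | Ax1
Number of blocks = 4

4


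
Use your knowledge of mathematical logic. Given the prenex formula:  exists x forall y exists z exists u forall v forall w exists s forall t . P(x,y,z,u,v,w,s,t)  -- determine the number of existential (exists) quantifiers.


Quantifier prefix: exists x forall y exists z exists u forall v forall w exists s forall t
Mark each quantifier type:
  E U E E U U E U
Universal count = 4, Existential count = 4
Asked for existential (exists) quantifiers: 4

4


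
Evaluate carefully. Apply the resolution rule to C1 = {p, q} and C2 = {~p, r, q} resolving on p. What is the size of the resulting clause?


Remove p from C1 and ~p from C2.
C1 remainder: {q}
C2 remainder: {r, q}
Union (resolvent): {q, r}
Resolvent has 2 literal(s).

2


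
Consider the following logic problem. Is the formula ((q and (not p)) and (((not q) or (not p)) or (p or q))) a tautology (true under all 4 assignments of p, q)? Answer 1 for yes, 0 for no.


Check all 4 assignments:
p=0, q=0: 0
p=0, q=1: 1
p=1, q=0: 0
p=1, q=1: 0
Satisfying count = 1/4.
Tautology iff count = 4: no.

0


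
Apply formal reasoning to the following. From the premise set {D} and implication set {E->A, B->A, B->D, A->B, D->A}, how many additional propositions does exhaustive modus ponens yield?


Initial facts: {D}
Apply modus ponens to closure:
  D and D->A  =>  A
  A and A->B  =>  B
Final known: {A, B, D}
New propositions: {A, B}
Count = 2

2


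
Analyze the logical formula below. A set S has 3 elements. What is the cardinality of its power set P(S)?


The power set of a set with n elements has 2^n elements.
|P(S)| = 2^3 = 8

8


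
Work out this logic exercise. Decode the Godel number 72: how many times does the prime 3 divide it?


Factorize 72 by dividing by 3 repeatedly.
Division steps: 3 divides 72 exactly 2 time(s).
Exponent of 3 = 2

2


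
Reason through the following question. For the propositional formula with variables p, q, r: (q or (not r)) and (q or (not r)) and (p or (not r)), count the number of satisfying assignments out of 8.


Evaluate all 8 assignments for p, q, r:
p=0, q=0, r=0: 1
p=0, q=0, r=1: 0
p=0, q=1, r=0: 1
p=0, q=1, r=1: 0
p=1, q=0, r=0: 1
p=1, q=0, r=1: 0
p=1, q=1, r=0: 1
p=1, q=1, r=1: 1
Satisfying count = 5

5


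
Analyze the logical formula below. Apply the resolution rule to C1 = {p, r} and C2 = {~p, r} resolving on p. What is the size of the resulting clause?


Remove p from C1 and ~p from C2.
C1 remainder: {r}
C2 remainder: {r}
Union (resolvent): {r}
Resolvent has 1 literal(s).

1


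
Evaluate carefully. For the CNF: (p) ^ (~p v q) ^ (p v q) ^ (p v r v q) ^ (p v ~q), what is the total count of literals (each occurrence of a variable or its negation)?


Counting literals in each clause:
Clause 1: 1 literal(s)
Clause 2: 2 literal(s)
Clause 3: 2 literal(s)
Clause 4: 3 literal(s)
Clause 5: 2 literal(s)
Total = 10

10


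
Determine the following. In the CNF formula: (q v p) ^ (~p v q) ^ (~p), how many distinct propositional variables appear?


Identify each variable that appears in the formula.
Variables found: p, q
Count = 2

2


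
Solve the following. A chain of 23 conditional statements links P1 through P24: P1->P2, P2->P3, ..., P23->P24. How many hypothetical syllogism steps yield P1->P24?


With 23 implications in a chain connecting 24 propositions:
P1->P2, P2->P3, ..., P23->P24
Steps needed = (number of implications) - 1 = 23 - 1 = 22

22


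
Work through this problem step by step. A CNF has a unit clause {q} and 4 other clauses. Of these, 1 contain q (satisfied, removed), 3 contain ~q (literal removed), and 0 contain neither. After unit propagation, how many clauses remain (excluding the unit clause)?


Satisfied (removed): 1
Shortened (remain): 3
Unchanged (remain): 0
Remaining = 3 + 0 = 3

3


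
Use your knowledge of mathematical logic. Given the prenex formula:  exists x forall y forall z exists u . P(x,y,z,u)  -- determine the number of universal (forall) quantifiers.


Quantifier prefix: exists x forall y forall z exists u
Mark each quantifier type:
  E U U E
Universal count = 2, Existential count = 2
Asked for universal (forall) quantifiers: 2

2


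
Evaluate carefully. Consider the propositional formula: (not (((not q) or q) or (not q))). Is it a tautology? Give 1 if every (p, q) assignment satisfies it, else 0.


Check all 4 assignments:
p=0, q=0: 0
p=0, q=1: 0
p=1, q=0: 0
p=1, q=1: 0
Satisfying count = 0/4.
Tautology iff count = 4: no.

0


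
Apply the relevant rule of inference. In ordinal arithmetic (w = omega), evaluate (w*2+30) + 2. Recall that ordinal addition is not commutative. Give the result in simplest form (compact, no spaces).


Compute (w*2+30) + 2.
Ordinal + is associative but NOT commutative; for finite n>0, n + w = w but w + n stays w+n.
By associativity: (w*2+30) + 2 = w*2 + (30+2) = w*2+32.
Result = w*2+32

w*2+32


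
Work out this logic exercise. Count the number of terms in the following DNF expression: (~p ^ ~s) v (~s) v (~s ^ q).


A DNF formula is a disjunction of terms (conjunctions).
Terms are separated by v.
Counting the disjuncts: 3 terms.

3


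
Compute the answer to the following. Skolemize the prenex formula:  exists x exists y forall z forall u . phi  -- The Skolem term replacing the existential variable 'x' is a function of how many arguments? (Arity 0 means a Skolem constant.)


Quantifier prefix: exists x exists y forall z forall u
'x' is existentially quantified at position 1.
No universal quantifiers precede it.
Skolem function arity = 0 (a Skolem constant)

0


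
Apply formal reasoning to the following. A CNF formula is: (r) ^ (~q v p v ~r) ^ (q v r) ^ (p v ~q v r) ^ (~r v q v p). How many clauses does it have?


A CNF formula is a conjunction of clauses.
Clauses are separated by ^.
Counting the conjuncts: 5 clauses.

5


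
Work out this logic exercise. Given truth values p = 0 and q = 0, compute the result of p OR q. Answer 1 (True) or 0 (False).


p = 0, q = 0
Operation: p OR q
Evaluate: 0 OR 0 = 0

0


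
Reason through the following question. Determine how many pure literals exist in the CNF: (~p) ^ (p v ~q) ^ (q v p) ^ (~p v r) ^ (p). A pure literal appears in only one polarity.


Check each variable for pure literal status:
p: mixed (not pure)
q: mixed (not pure)
r: pure positive
Pure literal count = 1

1


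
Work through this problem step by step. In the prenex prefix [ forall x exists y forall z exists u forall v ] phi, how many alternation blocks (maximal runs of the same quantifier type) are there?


Quantifier-type sequence: A E A E A  (A=forall, E=exists)
Group into maximal same-type runs:
  Ax1 | Ex1 | Ax1 | Ex1 | Ax1
Number of blocks = 5

5


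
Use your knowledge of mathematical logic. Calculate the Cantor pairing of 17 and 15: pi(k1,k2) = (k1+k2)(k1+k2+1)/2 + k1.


k1 + k2 = 32
(k1+k2)(k1+k2+1)/2 = 32 * 33 / 2 = 528
pi = 528 + 17 = 545

545


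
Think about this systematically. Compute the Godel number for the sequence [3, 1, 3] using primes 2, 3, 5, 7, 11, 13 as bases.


Encode each element as an exponent of the corresponding prime:
  2^3 = 8
  3^1 = 3
  5^3 = 125
Product = 8 * 3 * 125 = 3000

3000


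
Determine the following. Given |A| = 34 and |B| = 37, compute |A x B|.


The Cartesian product A x B contains all ordered pairs (a, b).
|A x B| = |A| * |B| = 34 * 37 = 1258

1258


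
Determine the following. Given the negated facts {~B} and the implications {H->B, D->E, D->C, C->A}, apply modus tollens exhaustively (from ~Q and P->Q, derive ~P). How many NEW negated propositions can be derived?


Initial negated facts: {~B}
Apply modus tollens to closure:
  ~B and H->B  =>  ~H
Final negated: {~B, ~H}
New negations: {~H}
Count = 1

1


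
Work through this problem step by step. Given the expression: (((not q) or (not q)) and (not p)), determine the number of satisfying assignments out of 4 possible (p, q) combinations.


Check all 4 assignments:
p=0, q=0: 1
p=0, q=1: 0
p=1, q=0: 0
p=1, q=1: 0
Count of True = 1

1


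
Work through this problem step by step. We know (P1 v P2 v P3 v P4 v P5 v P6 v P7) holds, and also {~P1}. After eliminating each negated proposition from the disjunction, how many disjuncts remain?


Original disjuncts (7): P1, P2, P3, P4, P5, P6, P7
Negated (eliminate): ~P1
Remaining disjuncts: P2, P3, P4, P5, P6, P7
Count = 7 - 1 = 6

6


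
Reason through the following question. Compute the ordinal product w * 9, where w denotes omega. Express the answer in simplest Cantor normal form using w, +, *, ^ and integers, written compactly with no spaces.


Compute w * 9.
Ordinal * is associative and left-distributive over +, but NOT commutative; for finite n>1, n*w = w but w*n stays w*n.
w * 9 means 9 copies of w concatenated: w*9.
Result = w*9

w*9


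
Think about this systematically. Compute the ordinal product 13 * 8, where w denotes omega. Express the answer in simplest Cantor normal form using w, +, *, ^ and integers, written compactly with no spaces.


Compute 13 * 8.
Ordinal * is associative and left-distributive over +, but NOT commutative; for finite n>1, n*w = w but w*n stays w*n.
Both finite; ordinal * agrees with natural *: 13 * 8 = 104.
Result = 104

104


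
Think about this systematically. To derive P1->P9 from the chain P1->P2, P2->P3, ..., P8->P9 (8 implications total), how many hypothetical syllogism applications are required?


With 8 implications in a chain connecting 9 propositions:
P1->P2, P2->P3, ..., P8->P9
Steps needed = (number of implications) - 1 = 8 - 1 = 7

7


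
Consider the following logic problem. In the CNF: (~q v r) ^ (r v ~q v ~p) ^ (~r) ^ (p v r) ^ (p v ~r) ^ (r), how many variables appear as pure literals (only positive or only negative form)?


Check each variable for pure literal status:
p: mixed (not pure)
q: pure negative
r: mixed (not pure)
Pure literal count = 1

1


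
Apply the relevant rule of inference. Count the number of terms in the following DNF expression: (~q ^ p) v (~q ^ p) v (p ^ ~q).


A DNF formula is a disjunction of terms (conjunctions).
Terms are separated by v.
Counting the disjuncts: 3 terms.

3


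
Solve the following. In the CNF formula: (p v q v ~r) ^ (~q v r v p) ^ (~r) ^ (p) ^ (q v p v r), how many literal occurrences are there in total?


Counting literals in each clause:
Clause 1: 3 literal(s)
Clause 2: 3 literal(s)
Clause 3: 1 literal(s)
Clause 4: 1 literal(s)
Clause 5: 3 literal(s)
Total = 11

11


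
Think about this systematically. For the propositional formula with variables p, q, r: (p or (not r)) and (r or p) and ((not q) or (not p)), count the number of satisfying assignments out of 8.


Evaluate all 8 assignments for p, q, r:
p=0, q=0, r=0: 0
p=0, q=0, r=1: 0
p=0, q=1, r=0: 0
p=0, q=1, r=1: 0
p=1, q=0, r=0: 1
p=1, q=0, r=1: 1
p=1, q=1, r=0: 0
p=1, q=1, r=1: 0
Satisfying count = 2

2


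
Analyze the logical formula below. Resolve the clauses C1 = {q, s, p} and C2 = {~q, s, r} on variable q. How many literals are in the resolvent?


Remove q from C1 and ~q from C2.
C1 remainder: {s, p}
C2 remainder: {s, r}
Union (resolvent): {p, r, s}
Resolvent has 3 literal(s).

3


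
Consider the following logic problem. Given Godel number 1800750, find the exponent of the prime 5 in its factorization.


Factorize 1800750 by dividing by 5 repeatedly.
Division steps: 5 divides 1800750 exactly 3 time(s).
Exponent of 5 = 3

3


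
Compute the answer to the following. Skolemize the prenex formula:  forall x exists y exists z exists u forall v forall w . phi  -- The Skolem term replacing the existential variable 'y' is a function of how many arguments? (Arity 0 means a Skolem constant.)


Quantifier prefix: forall x exists y exists z exists u forall v forall w
'y' is existentially quantified at position 2.
Universal variables preceding it: x
Skolem function arity = 1

1


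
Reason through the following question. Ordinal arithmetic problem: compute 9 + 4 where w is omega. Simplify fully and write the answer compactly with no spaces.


Compute 9 + 4.
Ordinal + is associative but NOT commutative; for finite n>0, n + w = w but w + n stays w+n.
Both operands finite; ordinal + agrees with natural +: 9 + 4 = 13.
Result = 13

13


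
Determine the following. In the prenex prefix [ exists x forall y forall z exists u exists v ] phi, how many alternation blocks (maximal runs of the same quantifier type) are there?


Quantifier-type sequence: E A A E E  (A=forall, E=exists)
Group into maximal same-type runs:
  Ex1 | Ax2 | Ex2
Number of blocks = 3

3


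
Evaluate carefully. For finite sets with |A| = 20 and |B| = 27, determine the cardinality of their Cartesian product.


The Cartesian product A x B contains all ordered pairs (a, b).
|A x B| = |A| * |B| = 20 * 27 = 540

540


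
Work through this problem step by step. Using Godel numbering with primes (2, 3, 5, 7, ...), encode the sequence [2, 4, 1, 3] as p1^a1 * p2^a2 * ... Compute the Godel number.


Encode each element as an exponent of the corresponding prime:
  2^2 = 4
  3^4 = 81
  5^1 = 5
  7^3 = 343
Product = 4 * 81 * 5 * 343 = 555660

555660


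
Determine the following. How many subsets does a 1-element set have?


The power set of a set with n elements has 2^n elements.
|P(S)| = 2^1 = 2

2


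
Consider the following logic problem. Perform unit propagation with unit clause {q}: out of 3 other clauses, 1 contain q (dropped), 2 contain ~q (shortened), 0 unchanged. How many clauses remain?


Satisfied (removed): 1
Shortened (remain): 2
Unchanged (remain): 0
Remaining = 2 + 0 = 2

2


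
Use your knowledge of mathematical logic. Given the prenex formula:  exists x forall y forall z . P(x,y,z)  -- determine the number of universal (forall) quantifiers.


Quantifier prefix: exists x forall y forall z
Mark each quantifier type:
  E U U
Universal count = 2, Existential count = 1
Asked for universal (forall) quantifiers: 2

2


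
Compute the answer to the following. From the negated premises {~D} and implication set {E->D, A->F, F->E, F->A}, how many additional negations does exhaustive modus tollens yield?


Initial negated facts: {~D}
Apply modus tollens to closure:
  ~D and E->D  =>  ~E
  ~E and F->E  =>  ~F
  ~F and A->F  =>  ~A
Final negated: {~A, ~D, ~E, ~F}
New negations: {~A, ~E, ~F}
Count = 3

3


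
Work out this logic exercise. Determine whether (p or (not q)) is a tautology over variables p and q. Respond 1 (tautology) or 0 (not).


Check all 4 assignments:
p=0, q=0: 1
p=0, q=1: 0
p=1, q=0: 1
p=1, q=1: 1
Satisfying count = 3/4.
Tautology iff count = 4: no.

0
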